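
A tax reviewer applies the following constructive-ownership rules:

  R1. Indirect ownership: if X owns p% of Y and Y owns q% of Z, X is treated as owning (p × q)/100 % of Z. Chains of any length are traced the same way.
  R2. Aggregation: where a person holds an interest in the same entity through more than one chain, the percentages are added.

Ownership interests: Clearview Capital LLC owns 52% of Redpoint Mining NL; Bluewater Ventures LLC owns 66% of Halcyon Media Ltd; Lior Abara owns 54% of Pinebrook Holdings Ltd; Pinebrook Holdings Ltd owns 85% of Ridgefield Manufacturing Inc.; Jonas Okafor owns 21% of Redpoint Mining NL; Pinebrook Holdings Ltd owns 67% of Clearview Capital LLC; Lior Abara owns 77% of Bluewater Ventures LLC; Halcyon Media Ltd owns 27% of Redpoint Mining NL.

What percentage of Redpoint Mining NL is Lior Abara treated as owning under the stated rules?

32.535%

Chain via Pinebrook Holdings Ltd → Clearview Capital LLC (R1): 54% × 67% × 52% = 18.8136% of Redpoint Mining NL.
Chain via Bluewater Ventures LLC → Halcyon Media Ltd (R1): 77% × 66% × 27% = 13.7214% of Redpoint Mining NL.
Aggregating (R2): 18.8136% + 13.7214% = 32.535%.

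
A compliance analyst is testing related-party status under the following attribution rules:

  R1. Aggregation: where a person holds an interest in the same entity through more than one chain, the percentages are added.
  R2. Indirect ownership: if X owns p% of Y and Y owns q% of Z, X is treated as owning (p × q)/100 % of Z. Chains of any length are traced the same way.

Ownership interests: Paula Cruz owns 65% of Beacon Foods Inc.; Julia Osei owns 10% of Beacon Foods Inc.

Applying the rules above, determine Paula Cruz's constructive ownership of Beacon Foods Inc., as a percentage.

65%

Direct interest in Beacon Foods Inc: 65%.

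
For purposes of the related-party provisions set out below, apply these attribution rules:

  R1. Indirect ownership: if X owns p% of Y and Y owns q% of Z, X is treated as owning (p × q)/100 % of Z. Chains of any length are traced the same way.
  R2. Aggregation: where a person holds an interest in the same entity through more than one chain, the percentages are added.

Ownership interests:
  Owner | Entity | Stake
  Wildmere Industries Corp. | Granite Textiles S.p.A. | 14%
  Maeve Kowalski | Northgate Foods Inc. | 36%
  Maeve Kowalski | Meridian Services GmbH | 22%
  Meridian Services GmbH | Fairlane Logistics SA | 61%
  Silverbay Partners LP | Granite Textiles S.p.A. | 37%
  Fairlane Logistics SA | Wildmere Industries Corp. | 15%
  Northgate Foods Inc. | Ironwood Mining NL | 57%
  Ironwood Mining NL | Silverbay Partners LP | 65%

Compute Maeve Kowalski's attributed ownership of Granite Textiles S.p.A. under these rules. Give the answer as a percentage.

Chain via Meridian Services GmbH → Fairlane Logistics SA → Wildmere Industries Corp. (R1): 22% × 61% × 15% × 14% = 0.28182% of Granite Textiles S.p.A.
Chain via Northgate Foods Inc. → Ironwood Mining NL → Silverbay Partners LP (R1): 36% × 57% × 65% × 37% = 4.93506% of Granite Textiles S.p.A.
Aggregating (R2): 0.28182% + 4.93506% = 5.21688%.

5.21688%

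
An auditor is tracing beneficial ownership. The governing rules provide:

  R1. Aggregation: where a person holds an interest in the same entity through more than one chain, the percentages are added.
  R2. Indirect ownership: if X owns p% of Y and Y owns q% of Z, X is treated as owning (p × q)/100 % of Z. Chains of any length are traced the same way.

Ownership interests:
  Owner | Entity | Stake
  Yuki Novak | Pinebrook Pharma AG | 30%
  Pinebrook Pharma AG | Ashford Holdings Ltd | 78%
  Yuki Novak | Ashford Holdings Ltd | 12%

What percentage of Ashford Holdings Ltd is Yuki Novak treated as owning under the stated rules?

Chain via Pinebrook Pharma AG (R2): 30% × 78% = 23.4% of Ashford Holdings Ltd.
Direct interest in Ashford Holdings Ltd: 12%.
Aggregating (R1): 23.4% + 12% = 35.4%.

35.4%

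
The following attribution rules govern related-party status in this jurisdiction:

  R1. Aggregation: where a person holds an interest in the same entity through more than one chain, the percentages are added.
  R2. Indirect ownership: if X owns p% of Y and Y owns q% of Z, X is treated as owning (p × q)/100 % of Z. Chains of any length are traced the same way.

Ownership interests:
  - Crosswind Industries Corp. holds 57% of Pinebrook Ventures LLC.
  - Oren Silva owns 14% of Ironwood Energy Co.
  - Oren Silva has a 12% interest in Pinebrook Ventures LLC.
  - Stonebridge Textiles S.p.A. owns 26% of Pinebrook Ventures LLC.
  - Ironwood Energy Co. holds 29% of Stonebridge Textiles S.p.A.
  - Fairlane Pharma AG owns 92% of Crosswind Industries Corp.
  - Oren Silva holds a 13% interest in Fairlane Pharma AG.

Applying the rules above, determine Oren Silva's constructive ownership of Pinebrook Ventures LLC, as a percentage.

19.8728%

Chain via Fairlane Pharma AG → Crosswind Industries Corp. (R2): 13% × 92% × 57% = 6.8172% of Pinebrook Ventures LLC.
Chain via Ironwood Energy Co. → Stonebridge Textiles S.p.A. (R2): 14% × 29% × 26% = 1.0556% of Pinebrook Ventures LLC.
Direct interest in Pinebrook Ventures LLC: 12%.
Aggregating (R1): 6.8172% + 1.0556% + 12% = 19.8728%.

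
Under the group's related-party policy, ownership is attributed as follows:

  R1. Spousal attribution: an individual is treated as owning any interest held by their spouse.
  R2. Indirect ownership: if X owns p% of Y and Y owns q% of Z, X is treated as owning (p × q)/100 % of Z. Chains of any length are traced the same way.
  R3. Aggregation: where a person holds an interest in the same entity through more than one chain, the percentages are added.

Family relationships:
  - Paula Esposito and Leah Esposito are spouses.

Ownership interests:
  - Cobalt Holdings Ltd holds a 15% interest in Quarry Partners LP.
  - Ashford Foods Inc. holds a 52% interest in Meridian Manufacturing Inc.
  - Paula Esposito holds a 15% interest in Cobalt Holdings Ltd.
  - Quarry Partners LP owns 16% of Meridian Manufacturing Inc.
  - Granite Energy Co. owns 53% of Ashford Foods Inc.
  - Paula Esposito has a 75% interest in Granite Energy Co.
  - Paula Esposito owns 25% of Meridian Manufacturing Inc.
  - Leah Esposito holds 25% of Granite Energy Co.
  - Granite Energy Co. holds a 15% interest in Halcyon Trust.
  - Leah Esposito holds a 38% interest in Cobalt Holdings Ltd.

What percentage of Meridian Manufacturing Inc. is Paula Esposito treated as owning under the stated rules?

By spousal attribution (R1), Paula Esposito is treated as also owning Leah Esposito's interest in Granite Energy Co, giving 75% + 25% = 100%.
By spousal attribution (R1), Paula Esposito is treated as also owning Leah Esposito's interest in Cobalt Holdings Ltd, giving 15% + 38% = 53%.
Chain via Granite Energy Co. → Ashford Foods Inc. (R2): 100% × 53% × 52% = 27.56% of Meridian Manufacturing Inc.
Chain via Cobalt Holdings Ltd → Quarry Partners LP (R2): 53% × 15% × 16% = 1.272% of Meridian Manufacturing Inc.
Direct interest in Meridian Manufacturing Inc: 25%.
Aggregating (R3): 27.56% + 1.272% + 25% = 53.832%.

53.832%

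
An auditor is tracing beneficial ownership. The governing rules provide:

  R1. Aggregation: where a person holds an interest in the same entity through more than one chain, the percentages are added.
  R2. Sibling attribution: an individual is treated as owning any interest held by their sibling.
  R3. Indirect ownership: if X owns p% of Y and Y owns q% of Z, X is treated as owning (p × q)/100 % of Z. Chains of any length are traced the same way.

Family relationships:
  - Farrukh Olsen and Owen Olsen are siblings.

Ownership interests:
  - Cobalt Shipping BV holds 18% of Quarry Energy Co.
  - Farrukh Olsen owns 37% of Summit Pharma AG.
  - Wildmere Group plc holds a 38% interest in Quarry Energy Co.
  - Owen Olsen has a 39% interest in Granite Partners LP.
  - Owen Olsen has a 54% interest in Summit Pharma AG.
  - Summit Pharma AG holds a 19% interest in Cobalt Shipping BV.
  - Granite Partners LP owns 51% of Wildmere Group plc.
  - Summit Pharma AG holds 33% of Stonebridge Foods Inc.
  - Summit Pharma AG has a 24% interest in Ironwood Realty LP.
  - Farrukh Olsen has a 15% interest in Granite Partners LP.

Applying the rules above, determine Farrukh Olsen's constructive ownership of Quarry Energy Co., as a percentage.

By sibling attribution (R2), Farrukh Olsen is treated as also owning Owen Olsen's interest in Granite Partners LP, giving 15% + 39% = 54%.
By sibling attribution (R2), Farrukh Olsen is treated as also owning Owen Olsen's interest in Summit Pharma AG, giving 37% + 54% = 91%.
Chain via Granite Partners LP → Wildmere Group plc (R3): 54% × 51% × 38% = 10.4652% of Quarry Energy Co.
Chain via Summit Pharma AG → Cobalt Shipping BV (R3): 91% × 19% × 18% = 3.1122% of Quarry Energy Co.
Aggregating (R1): 10.4652% + 3.1122% = 13.5774%.

13.5774%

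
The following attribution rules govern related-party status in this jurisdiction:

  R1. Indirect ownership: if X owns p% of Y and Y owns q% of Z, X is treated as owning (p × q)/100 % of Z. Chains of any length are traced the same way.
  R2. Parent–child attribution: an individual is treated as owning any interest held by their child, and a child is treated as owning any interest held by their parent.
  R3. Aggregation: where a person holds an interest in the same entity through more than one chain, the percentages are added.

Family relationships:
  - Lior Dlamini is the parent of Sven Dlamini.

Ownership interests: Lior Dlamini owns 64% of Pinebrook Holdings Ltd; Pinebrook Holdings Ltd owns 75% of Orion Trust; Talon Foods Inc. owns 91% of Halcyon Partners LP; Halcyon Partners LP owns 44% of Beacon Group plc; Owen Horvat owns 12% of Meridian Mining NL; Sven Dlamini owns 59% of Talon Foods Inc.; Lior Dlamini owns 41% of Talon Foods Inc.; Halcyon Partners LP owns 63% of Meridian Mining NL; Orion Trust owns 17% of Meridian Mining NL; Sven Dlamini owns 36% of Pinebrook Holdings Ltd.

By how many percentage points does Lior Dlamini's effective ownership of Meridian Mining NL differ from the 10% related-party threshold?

60.08

By parent–child attribution (R2), Lior Dlamini is treated as also owning Sven Dlamini's interest in Talon Foods Inc, giving 41% + 59% = 100%.
By parent–child attribution (R2), Lior Dlamini is treated as also owning Sven Dlamini's interest in Pinebrook Holdings Ltd, giving 64% + 36% = 100%.
Chain via Talon Foods Inc. → Halcyon Partners LP (R1): 100% × 91% × 63% = 57.33% of Meridian Mining NL.
Chain via Pinebrook Holdings Ltd → Orion Trust (R1): 100% × 75% × 17% = 12.75% of Meridian Mining NL.
Aggregating (R3): 57.33% + 12.75% = 70.08%.
70.08% exceeds the 10% threshold by 60.08 percentage points.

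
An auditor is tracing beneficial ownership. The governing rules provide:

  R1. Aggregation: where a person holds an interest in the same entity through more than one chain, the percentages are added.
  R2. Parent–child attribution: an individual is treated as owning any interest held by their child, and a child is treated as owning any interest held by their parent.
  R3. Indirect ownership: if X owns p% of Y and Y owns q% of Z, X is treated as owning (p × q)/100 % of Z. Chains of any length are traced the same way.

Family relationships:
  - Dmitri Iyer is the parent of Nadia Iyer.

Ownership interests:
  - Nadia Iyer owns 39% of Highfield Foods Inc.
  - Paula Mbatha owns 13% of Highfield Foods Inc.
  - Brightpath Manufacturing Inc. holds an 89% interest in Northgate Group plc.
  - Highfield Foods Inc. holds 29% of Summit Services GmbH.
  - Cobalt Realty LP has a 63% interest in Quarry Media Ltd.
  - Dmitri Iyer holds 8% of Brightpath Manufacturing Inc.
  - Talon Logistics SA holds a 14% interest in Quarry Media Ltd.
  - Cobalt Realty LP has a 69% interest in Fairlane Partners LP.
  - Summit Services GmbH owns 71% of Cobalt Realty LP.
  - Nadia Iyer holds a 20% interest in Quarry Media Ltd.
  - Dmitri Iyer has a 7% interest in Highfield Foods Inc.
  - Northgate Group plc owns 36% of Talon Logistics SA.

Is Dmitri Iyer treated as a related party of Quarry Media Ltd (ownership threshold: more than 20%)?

By parent–child attribution (R2), Dmitri Iyer is treated as also owning Nadia Iyer's interest in Highfield Foods Inc, giving 7% + 39% = 46%.
By parent–child attribution (R2), Dmitri Iyer is treated as owning Nadia Iyer's 20% interest in Quarry Media Ltd.
Chain via Brightpath Manufacturing Inc. → Northgate Group plc → Talon Logistics SA (R3): 8% × 89% × 36% × 14% = 0.358848% of Quarry Media Ltd.
Chain via Highfield Foods Inc. → Summit Services GmbH → Cobalt Realty LP (R3): 46% × 29% × 71% × 63% = 5.966982% of Quarry Media Ltd.
Direct interest in Quarry Media Ltd: 20%.
Aggregating (R1): 0.358848% + 5.966982% + 20% = 26.32583%.
26.32583% exceeds the 20% threshold, so Dmitri is a related party to Quarry Media Ltd.

Yes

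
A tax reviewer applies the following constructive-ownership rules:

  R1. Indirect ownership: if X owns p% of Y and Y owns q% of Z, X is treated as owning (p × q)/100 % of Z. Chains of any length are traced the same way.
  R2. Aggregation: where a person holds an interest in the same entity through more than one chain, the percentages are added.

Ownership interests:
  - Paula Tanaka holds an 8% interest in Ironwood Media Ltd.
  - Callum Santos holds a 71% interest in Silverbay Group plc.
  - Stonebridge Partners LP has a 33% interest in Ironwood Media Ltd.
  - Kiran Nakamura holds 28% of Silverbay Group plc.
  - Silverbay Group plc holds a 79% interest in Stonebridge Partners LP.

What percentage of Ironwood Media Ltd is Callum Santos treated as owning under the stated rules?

18.5097%

Chain via Silverbay Group plc → Stonebridge Partners LP (R1): 71% × 79% × 33% = 18.5097% of Ironwood Media Ltd.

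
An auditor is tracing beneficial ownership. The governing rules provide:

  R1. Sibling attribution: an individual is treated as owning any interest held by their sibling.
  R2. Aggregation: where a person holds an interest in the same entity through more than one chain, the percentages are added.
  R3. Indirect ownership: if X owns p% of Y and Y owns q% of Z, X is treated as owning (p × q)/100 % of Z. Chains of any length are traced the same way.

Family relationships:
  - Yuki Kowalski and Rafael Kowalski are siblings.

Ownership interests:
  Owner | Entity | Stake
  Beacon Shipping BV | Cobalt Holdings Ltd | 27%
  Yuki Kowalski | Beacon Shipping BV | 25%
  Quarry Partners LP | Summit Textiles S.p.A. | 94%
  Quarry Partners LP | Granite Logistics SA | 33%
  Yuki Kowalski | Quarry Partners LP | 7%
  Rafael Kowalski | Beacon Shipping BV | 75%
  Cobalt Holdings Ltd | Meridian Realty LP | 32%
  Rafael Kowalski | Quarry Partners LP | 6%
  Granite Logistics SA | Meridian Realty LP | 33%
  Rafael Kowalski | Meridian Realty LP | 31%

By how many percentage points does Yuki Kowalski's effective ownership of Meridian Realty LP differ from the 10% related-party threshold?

By sibling attribution (R1), Yuki Kowalski is treated as also owning Rafael Kowalski's interest in Quarry Partners LP, giving 7% + 6% = 13%.
By sibling attribution (R1), Yuki Kowalski is treated as also owning Rafael Kowalski's interest in Beacon Shipping BV, giving 25% + 75% = 100%.
By sibling attribution (R1), Yuki Kowalski is treated as owning Rafael Kowalski's 31% interest in Meridian Realty LP.
Chain via Quarry Partners LP → Granite Logistics SA (R3): 13% × 33% × 33% = 1.4157% of Meridian Realty LP.
Chain via Beacon Shipping BV → Cobalt Holdings Ltd (R3): 100% × 27% × 32% = 8.64% of Meridian Realty LP.
Direct interest in Meridian Realty LP: 31%.
Aggregating (R2): 1.4157% + 8.64% + 31% = 41.0557%.
41.0557% exceeds the 10% threshold by 31.0557 percentage points.

31.0557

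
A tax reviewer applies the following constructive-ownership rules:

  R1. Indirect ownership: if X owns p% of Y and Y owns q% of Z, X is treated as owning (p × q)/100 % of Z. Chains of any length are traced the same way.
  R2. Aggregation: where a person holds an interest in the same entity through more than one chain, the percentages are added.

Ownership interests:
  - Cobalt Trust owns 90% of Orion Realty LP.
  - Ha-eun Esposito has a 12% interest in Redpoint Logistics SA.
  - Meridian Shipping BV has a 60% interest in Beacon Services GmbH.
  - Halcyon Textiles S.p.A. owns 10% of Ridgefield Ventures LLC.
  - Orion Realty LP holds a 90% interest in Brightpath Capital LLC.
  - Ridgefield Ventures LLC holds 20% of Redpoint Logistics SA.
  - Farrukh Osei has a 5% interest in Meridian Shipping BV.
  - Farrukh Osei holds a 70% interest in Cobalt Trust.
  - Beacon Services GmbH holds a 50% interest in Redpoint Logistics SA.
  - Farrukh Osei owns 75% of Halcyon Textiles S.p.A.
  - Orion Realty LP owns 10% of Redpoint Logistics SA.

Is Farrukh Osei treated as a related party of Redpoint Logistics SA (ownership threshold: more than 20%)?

Chain via Halcyon Textiles S.p.A. → Ridgefield Ventures LLC (R1): 75% × 10% × 20% = 1.5% of Redpoint Logistics SA.
Chain via Cobalt Trust → Orion Realty LP (R1): 70% × 90% × 10% = 6.3% of Redpoint Logistics SA.
Chain via Meridian Shipping BV → Beacon Services GmbH (R1): 5% × 60% × 50% = 1.5% of Redpoint Logistics SA.
Aggregating (R2): 1.5% + 6.3% + 1.5% = 9.3%.
9.3% does not exceed the 20% threshold, so Farrukh is not a related party to Redpoint Logistics SA.

No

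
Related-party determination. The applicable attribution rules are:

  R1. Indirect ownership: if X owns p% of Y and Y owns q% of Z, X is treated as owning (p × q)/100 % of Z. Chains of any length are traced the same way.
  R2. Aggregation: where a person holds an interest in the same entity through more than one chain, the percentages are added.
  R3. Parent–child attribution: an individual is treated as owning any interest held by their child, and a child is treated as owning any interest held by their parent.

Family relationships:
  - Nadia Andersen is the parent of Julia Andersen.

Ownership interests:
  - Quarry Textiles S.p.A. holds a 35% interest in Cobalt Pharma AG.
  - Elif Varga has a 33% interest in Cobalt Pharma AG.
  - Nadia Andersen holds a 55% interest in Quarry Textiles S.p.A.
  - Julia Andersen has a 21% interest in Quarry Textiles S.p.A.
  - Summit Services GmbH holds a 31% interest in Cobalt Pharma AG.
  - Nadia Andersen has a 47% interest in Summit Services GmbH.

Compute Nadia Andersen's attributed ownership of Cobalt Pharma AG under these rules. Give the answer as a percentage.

By parent–child attribution (R3), Nadia Andersen is treated as also owning Julia Andersen's interest in Quarry Textiles S.p.A, giving 55% + 21% = 76%.
Chain via Quarry Textiles S.p.A. (R1): 76% × 35% = 26.6% of Cobalt Pharma AG.
Chain via Summit Services GmbH (R1): 47% × 31% = 14.57% of Cobalt Pharma AG.
Aggregating (R2): 26.6% + 14.57% = 41.17%.

41.17%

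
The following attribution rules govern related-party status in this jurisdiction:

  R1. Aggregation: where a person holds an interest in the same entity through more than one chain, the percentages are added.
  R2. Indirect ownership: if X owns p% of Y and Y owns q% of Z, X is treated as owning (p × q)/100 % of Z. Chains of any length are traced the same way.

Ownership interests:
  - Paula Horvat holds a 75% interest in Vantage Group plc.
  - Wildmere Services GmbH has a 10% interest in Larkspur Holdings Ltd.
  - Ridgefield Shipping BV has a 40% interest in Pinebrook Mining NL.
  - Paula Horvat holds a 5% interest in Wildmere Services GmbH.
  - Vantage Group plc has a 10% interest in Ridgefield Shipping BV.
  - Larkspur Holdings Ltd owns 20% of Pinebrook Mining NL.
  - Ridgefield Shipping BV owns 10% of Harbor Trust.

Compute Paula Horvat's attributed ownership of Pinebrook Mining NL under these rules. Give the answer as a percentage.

Chain via Vantage Group plc → Ridgefield Shipping BV (R2): 75% × 10% × 40% = 3% of Pinebrook Mining NL.
Chain via Wildmere Services GmbH → Larkspur Holdings Ltd (R2): 5% × 10% × 20% = 0.1% of Pinebrook Mining NL.
Aggregating (R1): 3% + 0.1% = 3.1%.

3.1%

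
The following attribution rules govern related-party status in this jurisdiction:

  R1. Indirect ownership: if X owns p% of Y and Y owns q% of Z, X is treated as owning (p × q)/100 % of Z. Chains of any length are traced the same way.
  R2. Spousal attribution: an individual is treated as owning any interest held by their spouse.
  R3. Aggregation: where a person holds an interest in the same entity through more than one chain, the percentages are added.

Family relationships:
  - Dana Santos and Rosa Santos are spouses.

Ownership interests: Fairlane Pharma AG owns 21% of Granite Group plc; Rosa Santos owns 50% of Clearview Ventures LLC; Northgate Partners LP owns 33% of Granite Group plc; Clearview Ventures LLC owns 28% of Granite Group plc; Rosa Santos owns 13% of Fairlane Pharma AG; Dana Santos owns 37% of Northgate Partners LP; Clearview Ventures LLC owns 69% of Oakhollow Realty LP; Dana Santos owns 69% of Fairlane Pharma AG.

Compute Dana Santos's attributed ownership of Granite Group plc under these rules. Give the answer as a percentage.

By spousal attribution (R2), Dana Santos is treated as also owning Rosa Santos's interest in Fairlane Pharma AG, giving 69% + 13% = 82%.
By spousal attribution (R2), Dana Santos is treated as owning Rosa Santos's 50% interest in Clearview Ventures LLC.
Chain via Fairlane Pharma AG (R1): 82% × 21% = 17.22% of Granite Group plc.
Chain via Northgate Partners LP (R1): 37% × 33% = 12.21% of Granite Group plc.
Chain via Clearview Ventures LLC (R1): 50% × 28% = 14% of Granite Group plc.
Aggregating (R3): 17.22% + 12.21% + 14% = 43.43%.

43.43%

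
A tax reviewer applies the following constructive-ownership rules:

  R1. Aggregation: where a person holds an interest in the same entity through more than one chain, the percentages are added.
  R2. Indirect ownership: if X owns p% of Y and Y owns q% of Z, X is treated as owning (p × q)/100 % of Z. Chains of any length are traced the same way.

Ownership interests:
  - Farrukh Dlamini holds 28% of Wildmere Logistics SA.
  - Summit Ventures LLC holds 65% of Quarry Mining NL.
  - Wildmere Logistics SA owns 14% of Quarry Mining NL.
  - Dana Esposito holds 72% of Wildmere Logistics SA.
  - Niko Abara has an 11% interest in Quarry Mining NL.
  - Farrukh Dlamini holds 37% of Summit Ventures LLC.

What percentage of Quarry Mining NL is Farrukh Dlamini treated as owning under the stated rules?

Chain via Wildmere Logistics SA (R2): 28% × 14% = 3.92% of Quarry Mining NL.
Chain via Summit Ventures LLC (R2): 37% × 65% = 24.05% of Quarry Mining NL.
Aggregating (R1): 3.92% + 24.05% = 27.97%.

27.97%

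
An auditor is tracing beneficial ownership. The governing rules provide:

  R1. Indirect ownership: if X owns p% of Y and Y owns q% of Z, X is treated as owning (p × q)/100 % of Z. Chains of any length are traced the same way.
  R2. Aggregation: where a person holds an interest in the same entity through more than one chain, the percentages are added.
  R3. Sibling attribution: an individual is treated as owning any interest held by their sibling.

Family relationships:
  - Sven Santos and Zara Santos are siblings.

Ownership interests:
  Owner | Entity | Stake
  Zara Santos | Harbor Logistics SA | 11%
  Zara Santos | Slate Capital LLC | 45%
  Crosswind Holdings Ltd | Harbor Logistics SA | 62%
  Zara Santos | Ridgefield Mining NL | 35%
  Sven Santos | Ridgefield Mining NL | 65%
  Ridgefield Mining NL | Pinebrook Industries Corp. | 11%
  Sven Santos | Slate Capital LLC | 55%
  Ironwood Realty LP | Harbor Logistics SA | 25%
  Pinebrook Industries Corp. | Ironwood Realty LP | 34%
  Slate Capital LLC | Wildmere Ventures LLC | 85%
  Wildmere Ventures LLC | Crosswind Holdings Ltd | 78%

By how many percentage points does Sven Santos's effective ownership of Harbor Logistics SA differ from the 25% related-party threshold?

28.041

By sibling attribution (R3), Sven Santos is treated as also owning Zara Santos's interest in Ridgefield Mining NL, giving 65% + 35% = 100%.
By sibling attribution (R3), Sven Santos is treated as also owning Zara Santos's interest in Slate Capital LLC, giving 55% + 45% = 100%.
By sibling attribution (R3), Sven Santos is treated as owning Zara Santos's 11% interest in Harbor Logistics SA.
Chain via Ridgefield Mining NL → Pinebrook Industries Corp. → Ironwood Realty LP (R1): 100% × 11% × 34% × 25% = 0.935% of Harbor Logistics SA.
Chain via Slate Capital LLC → Wildmere Ventures LLC → Crosswind Holdings Ltd (R1): 100% × 85% × 78% × 62% = 41.106% of Harbor Logistics SA.
Direct interest in Harbor Logistics SA: 11%.
Aggregating (R2): 0.935% + 41.106% + 11% = 53.041%.
53.041% exceeds the 25% threshold by 28.041 percentage points.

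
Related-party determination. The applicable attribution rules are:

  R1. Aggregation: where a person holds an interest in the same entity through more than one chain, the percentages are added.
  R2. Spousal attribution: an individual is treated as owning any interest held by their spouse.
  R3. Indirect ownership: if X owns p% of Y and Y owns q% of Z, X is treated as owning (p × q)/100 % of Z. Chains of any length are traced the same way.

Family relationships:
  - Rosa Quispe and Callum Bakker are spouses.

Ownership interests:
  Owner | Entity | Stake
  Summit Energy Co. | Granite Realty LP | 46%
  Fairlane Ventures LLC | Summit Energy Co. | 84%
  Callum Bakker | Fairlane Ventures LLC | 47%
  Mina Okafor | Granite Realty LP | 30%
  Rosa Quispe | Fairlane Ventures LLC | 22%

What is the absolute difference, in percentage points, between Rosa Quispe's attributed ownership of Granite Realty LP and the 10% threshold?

16.6616

By spousal attribution (R2), Rosa Quispe is treated as also owning Callum Bakker's interest in Fairlane Ventures LLC, giving 22% + 47% = 69%.
Chain via Fairlane Ventures LLC → Summit Energy Co. (R3): 69% × 84% × 46% = 26.6616% of Granite Realty LP.
26.6616% exceeds the 10% threshold by 16.6616 percentage points.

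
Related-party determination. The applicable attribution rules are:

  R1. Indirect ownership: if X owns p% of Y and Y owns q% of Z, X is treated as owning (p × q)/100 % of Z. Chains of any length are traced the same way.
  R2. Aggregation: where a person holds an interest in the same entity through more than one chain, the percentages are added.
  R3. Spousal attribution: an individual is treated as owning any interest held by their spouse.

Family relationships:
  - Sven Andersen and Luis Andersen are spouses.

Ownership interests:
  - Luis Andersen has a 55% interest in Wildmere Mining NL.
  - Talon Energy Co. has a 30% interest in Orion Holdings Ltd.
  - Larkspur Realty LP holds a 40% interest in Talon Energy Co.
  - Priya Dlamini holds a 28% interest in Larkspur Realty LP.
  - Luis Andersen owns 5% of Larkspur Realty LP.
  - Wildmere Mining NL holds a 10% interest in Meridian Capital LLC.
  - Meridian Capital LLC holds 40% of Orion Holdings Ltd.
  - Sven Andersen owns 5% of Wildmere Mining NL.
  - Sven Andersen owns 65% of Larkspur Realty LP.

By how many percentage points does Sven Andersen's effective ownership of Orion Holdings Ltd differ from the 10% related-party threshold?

By spousal attribution (R3), Sven Andersen is treated as also owning Luis Andersen's interest in Wildmere Mining NL, giving 5% + 55% = 60%.
By spousal attribution (R3), Sven Andersen is treated as also owning Luis Andersen's interest in Larkspur Realty LP, giving 65% + 5% = 70%.
Chain via Wildmere Mining NL → Meridian Capital LLC (R1): 60% × 10% × 40% = 2.4% of Orion Holdings Ltd.
Chain via Larkspur Realty LP → Talon Energy Co. (R1): 70% × 40% × 30% = 8.4% of Orion Holdings Ltd.
Aggregating (R2): 2.4% + 8.4% = 10.8%.
10.8% exceeds the 10% threshold by 0.8 percentage points.

0.8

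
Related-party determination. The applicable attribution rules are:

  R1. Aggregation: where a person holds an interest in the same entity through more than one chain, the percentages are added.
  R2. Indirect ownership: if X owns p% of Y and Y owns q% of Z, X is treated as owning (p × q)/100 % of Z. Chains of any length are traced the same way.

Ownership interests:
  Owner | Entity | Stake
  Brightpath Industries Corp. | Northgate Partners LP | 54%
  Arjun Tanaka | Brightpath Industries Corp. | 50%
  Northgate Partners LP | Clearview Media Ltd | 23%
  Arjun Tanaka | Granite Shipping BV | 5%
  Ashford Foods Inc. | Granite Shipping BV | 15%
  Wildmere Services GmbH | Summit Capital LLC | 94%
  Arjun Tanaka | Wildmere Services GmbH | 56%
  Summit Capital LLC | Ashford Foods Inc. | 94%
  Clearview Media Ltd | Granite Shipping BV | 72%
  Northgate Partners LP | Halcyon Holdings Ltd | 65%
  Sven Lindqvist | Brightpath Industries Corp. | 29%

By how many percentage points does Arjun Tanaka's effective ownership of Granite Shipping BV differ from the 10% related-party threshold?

Chain via Brightpath Industries Corp. → Northgate Partners LP → Clearview Media Ltd (R2): 50% × 54% × 23% × 72% = 4.4712% of Granite Shipping BV.
Chain via Wildmere Services GmbH → Summit Capital LLC → Ashford Foods Inc. (R2): 56% × 94% × 94% × 15% = 7.42224% of Granite Shipping BV.
Direct interest in Granite Shipping BV: 5%.
Aggregating (R1): 4.4712% + 7.42224% + 5% = 16.89344%.
16.89344% exceeds the 10% threshold by 6.89344 percentage points.

6.89344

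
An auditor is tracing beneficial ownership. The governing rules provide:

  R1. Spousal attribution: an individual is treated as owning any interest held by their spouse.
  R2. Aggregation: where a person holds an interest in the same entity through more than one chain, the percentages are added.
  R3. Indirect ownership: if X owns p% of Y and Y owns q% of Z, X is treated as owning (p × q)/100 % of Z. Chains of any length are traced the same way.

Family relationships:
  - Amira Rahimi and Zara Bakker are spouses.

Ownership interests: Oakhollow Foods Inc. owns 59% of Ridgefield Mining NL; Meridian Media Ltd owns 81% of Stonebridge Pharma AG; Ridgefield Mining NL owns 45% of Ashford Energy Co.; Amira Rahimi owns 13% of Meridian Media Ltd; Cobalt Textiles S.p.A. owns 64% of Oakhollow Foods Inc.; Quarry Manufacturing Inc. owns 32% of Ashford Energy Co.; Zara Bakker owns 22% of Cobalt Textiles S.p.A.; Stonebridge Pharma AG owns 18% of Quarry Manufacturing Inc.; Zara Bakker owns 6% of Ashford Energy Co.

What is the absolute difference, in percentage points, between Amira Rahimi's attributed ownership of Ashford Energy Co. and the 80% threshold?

By spousal attribution (R1), Amira Rahimi is treated as owning Zara Bakker's 22% interest in Cobalt Textiles S.p.A.
By spousal attribution (R1), Amira Rahimi is treated as owning Zara Bakker's 6% interest in Ashford Energy Co.
Chain via Meridian Media Ltd → Stonebridge Pharma AG → Quarry Manufacturing Inc. (R3): 13% × 81% × 18% × 32% = 0.606528% of Ashford Energy Co.
Chain via Cobalt Textiles S.p.A. → Oakhollow Foods Inc. → Ridgefield Mining NL (R3): 22% × 64% × 59% × 45% = 3.73824% of Ashford Energy Co.
Direct interest in Ashford Energy Co: 6%.
Aggregating (R2): 0.606528% + 3.73824% + 6% = 10.344768%.
10.344768% falls short of the 80% threshold by 69.655232 percentage points.

69.655232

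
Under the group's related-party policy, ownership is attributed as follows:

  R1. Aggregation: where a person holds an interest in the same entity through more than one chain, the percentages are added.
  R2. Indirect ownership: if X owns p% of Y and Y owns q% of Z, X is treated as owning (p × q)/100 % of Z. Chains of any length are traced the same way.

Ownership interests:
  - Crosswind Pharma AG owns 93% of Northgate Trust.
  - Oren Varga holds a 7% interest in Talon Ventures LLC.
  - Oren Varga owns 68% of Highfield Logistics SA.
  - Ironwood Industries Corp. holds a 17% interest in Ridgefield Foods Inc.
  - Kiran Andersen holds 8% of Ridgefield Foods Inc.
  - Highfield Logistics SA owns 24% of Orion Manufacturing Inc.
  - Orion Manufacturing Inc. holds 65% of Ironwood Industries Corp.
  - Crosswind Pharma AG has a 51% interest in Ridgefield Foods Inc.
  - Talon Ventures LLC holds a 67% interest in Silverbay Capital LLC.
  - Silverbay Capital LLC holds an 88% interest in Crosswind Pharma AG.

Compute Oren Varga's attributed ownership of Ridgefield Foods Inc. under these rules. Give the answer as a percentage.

Chain via Highfield Logistics SA → Orion Manufacturing Inc. → Ironwood Industries Corp. (R2): 68% × 24% × 65% × 17% = 1.80336% of Ridgefield Foods Inc.
Chain via Talon Ventures LLC → Silverbay Capital LLC → Crosswind Pharma AG (R2): 7% × 67% × 88% × 51% = 2.104872% of Ridgefield Foods Inc.
Aggregating (R1): 1.80336% + 2.104872% = 3.908232%.

3.908232%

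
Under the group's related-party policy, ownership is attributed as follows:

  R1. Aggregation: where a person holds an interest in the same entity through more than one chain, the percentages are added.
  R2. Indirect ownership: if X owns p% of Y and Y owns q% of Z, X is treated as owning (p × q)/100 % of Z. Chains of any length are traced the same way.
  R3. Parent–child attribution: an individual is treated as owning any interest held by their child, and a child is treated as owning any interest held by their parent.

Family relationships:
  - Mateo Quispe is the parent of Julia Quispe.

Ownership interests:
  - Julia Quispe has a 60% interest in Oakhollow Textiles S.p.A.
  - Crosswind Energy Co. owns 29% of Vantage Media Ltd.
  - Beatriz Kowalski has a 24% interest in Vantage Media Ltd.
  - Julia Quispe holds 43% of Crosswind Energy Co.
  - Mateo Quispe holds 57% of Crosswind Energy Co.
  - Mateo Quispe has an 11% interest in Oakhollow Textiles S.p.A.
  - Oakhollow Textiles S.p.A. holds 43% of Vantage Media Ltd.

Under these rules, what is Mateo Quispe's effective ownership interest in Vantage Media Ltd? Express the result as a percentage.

59.53%

By parent–child attribution (R3), Mateo Quispe is treated as also owning Julia Quispe's interest in Oakhollow Textiles S.p.A, giving 11% + 60% = 71%.
By parent–child attribution (R3), Mateo Quispe is treated as also owning Julia Quispe's interest in Crosswind Energy Co, giving 57% + 43% = 100%.
Chain via Oakhollow Textiles S.p.A. (R2): 71% × 43% = 30.53% of Vantage Media Ltd.
Chain via Crosswind Energy Co. (R2): 100% × 29% = 29% of Vantage Media Ltd.
Aggregating (R1): 30.53% + 29% = 59.53%.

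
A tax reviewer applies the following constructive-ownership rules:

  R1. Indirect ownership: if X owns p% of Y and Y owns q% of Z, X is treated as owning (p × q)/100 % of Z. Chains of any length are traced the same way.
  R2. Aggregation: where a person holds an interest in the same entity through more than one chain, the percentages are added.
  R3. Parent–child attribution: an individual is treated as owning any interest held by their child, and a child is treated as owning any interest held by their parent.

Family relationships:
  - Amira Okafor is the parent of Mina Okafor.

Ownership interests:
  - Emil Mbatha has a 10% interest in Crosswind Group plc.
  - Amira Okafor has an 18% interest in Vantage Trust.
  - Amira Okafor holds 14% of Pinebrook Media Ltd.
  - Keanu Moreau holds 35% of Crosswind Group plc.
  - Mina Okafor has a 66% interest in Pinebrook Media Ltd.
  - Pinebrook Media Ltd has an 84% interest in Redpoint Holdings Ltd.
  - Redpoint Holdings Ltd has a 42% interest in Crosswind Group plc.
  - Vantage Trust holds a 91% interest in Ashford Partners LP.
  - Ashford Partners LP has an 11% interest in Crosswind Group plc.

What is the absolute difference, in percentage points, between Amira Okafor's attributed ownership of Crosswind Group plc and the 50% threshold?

By parent–child attribution (R3), Amira Okafor is treated as also owning Mina Okafor's interest in Pinebrook Media Ltd, giving 14% + 66% = 80%.
Chain via Pinebrook Media Ltd → Redpoint Holdings Ltd (R1): 80% × 84% × 42% = 28.224% of Crosswind Group plc.
Chain via Vantage Trust → Ashford Partners LP (R1): 18% × 91% × 11% = 1.8018% of Crosswind Group plc.
Aggregating (R2): 28.224% + 1.8018% = 30.0258%.
30.0258% falls short of the 50% threshold by 19.9742 percentage points.

19.9742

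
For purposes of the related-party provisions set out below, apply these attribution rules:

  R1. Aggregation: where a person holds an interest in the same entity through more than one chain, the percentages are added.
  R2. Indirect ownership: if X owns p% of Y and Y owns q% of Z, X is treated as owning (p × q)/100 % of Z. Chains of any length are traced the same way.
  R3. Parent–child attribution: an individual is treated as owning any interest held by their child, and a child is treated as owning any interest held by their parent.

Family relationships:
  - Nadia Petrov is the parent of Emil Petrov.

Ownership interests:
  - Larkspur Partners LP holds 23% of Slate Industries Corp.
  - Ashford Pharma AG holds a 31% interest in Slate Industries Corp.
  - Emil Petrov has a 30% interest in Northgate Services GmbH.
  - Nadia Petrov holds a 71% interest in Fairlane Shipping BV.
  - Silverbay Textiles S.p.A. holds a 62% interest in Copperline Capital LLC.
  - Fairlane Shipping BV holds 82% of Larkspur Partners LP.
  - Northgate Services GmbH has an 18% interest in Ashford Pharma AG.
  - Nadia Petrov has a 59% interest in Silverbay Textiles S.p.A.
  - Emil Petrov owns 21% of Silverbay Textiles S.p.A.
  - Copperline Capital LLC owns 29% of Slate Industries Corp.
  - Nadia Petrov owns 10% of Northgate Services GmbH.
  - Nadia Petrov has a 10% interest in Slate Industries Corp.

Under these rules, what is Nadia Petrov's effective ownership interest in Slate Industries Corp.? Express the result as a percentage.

40.0066%

By parent–child attribution (R3), Nadia Petrov is treated as also owning Emil Petrov's interest in Silverbay Textiles S.p.A, giving 59% + 21% = 80%.
By parent–child attribution (R3), Nadia Petrov is treated as also owning Emil Petrov's interest in Northgate Services GmbH, giving 10% + 30% = 40%.
Chain via Silverbay Textiles S.p.A. → Copperline Capital LLC (R2): 80% × 62% × 29% = 14.384% of Slate Industries Corp.
Chain via Fairlane Shipping BV → Larkspur Partners LP (R2): 71% × 82% × 23% = 13.3906% of Slate Industries Corp.
Chain via Northgate Services GmbH → Ashford Pharma AG (R2): 40% × 18% × 31% = 2.232% of Slate Industries Corp.
Direct interest in Slate Industries Corp: 10%.
Aggregating (R1): 14.384% + 13.3906% + 2.232% + 10% = 40.0066%.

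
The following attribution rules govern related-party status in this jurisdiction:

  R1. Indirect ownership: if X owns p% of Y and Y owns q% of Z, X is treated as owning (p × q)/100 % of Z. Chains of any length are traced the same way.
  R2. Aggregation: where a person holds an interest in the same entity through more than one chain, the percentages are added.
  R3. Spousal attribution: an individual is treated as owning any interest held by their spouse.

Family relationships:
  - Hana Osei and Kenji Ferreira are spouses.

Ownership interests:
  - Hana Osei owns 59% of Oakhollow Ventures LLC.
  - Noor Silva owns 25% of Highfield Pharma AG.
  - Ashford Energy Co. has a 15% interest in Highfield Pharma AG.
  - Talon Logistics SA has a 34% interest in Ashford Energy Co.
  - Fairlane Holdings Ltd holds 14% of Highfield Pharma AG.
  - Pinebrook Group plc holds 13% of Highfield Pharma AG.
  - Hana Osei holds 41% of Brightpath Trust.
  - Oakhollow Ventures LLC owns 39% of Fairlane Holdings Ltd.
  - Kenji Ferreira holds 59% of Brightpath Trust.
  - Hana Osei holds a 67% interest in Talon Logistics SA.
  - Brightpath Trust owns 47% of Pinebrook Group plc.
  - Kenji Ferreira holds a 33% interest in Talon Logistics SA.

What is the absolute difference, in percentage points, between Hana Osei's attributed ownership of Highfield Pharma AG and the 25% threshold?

10.5686

By spousal attribution (R3), Hana Osei is treated as also owning Kenji Ferreira's interest in Brightpath Trust, giving 41% + 59% = 100%.
By spousal attribution (R3), Hana Osei is treated as also owning Kenji Ferreira's interest in Talon Logistics SA, giving 67% + 33% = 100%.
Chain via Brightpath Trust → Pinebrook Group plc (R1): 100% × 47% × 13% = 6.11% of Highfield Pharma AG.
Chain via Talon Logistics SA → Ashford Energy Co. (R1): 100% × 34% × 15% = 5.1% of Highfield Pharma AG.
Chain via Oakhollow Ventures LLC → Fairlane Holdings Ltd (R1): 59% × 39% × 14% = 3.2214% of Highfield Pharma AG.
Aggregating (R2): 6.11% + 5.1% + 3.2214% = 14.4314%.
14.4314% falls short of the 25% threshold by 10.5686 percentage points.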